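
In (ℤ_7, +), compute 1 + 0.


Operation: addition mod 7
1 + 0 = (a + b) mod 7 with a = 1, b = 0

1 + 0 = 1


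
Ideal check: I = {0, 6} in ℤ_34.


Check ideal conditions for I = {0, 6} in ℤ_34:
(1) I is an additive subgroup? No
(2) For r ∈ ℤ_34 and a ∈ I: r·a ∈ I? No  [counterexample: r=2, a=6, r·a mod 34 = 12 ∉ I]

No, I is not an ideal of ℤ_34


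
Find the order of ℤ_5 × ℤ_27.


|A × B| = |A| · |B|
|ℤ_5 × ℤ_27| = 5 × 27 = 135

|ℤ_5 × ℤ_27| = 135


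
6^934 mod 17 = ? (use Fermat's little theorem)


Fermat's little theorem: if p is prime and gcd(a,p)=1, then a^(p-1) ≡ 1 (mod p)
p = 17 is prime, gcd(6,17) = 1
Reduce exponent: 934 mod 16 = 6
So 6^934 ≡ 6^6 (mod 17)
6^6 mod 17 = 8

6^934 ≡ 8 (mod 17)


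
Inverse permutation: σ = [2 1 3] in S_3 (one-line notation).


To find σ⁻¹, swap domain and range:
σ(1) = 2 → σ⁻¹(2) = 1
σ(2) = 1 → σ⁻¹(1) = 2
σ(3) = 3 → σ⁻¹(3) = 3

σ⁻¹ = [2 1 3]


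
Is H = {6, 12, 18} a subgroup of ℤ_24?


Subgroup test for H = {6, 12, 18} in (ℤ_24, +):
(1) 0 ∈ H? No
(2) Closure: for all a,b ∈ H, (a+b) mod 24 ∈ H? No  [counterexample: 6 + 18 = 0 ∉ H]
(3) Inverses: for all a ∈ H, -a mod 24 ∈ H? Yes

No, H is not a subgroup of ℤ_24


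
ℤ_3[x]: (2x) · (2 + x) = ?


Expand and collect like terms; reduce coefficients mod 3:
x^0: 0·2 = 0 ≡ 0 (mod 3)
x^1: 0·1 + 2·2 = 4 ≡ 1 (mod 3)
x^2: 2·1 = 2 ≡ 2 (mod 3)
Result: x + 2x^2

f · g = x + 2x^2


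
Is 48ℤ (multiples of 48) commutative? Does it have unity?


48ℤ is a commutative ring under +,× but has no multiplicative identity (1 ∉ 48ℤ); it has no zero divisors, but without unity it is not an integral domain
Commutative: Yes
Integral domain: No
Has unity: No

48ℤ (multiples of 48): Commutative=Yes, Unity=No


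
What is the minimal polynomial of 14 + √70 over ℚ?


Let α = 14 + √70. Then α - 14 = √70, so (α - 14)² = 70, giving α² - 28α + 126 = 0. Degree 2 and α ∉ ℚ, so this is the minimal polynomial.

Minimal polynomial: x² - 28x + 126


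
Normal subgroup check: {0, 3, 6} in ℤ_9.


H = {0, 3, 6} in ℤ_9
ℤ_9 is abelian; every subgroup of an abelian group is normal

Yes, normal subgroup


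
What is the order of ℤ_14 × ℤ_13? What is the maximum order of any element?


|ℤ_14 × ℤ_13| = 14 × 13 = 182
Max element order = lcm(14,13) = 182
Cyclic? Yes (gcd=1)

|ℤ_14×ℤ_13| = 182, max element order = 182


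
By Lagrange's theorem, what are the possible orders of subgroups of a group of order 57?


Lagrange's theorem: |H| divides |G|
|G| = 57
Divisors of 57: 1, 3, 19, 57

Possible subgroup orders: {1, 3, 19, 57}


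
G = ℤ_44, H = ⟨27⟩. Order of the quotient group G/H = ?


|⟨27⟩| = n / gcd(27, 44) = 44 / 1 = 44
H is normal (ℤ_44 is abelian).
|G/H| = |G| / |H| = 44 / 44 = 1

|G/H| = 1


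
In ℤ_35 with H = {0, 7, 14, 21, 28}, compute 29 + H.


29 + H = {29 + h (mod 35) : h ∈ H}
29+0=29, 29+7=1, 29+14=8, 29+21=15, 29+28=22
29 + H = {1, 8, 15, 22, 29} = 1 + H

29 + H = {1, 8, 15, 22, 29}


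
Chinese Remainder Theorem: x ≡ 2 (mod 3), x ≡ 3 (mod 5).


m₁ = 3, m₂ = 5, gcd = 1, so CRT applies. M = m₁·m₂ = 15
Let M₁ = M/m₁ = 5, M₂ = M/m₂ = 3
Find y₁ ≡ M₁⁻¹ (mod m₁): 5⁻¹ ≡ 2 (mod 3)
Find y₂ ≡ M₂⁻¹ (mod m₂): 3⁻¹ ≡ 2 (mod 5)
x = a₁·M₁·y₁ + a₂·M₂·y₂ = 2·5·2 + 3·3·2 = 38
Reduce mod 15: x ≡ 8
Check: 8 mod 3 = 2 ✓, 8 mod 5 = 3 ✓

x ≡ 8 (mod 15)


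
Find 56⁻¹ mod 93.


Use the extended Euclidean algorithm to write 1 = 56·s + 93·t; then s mod 93 is the inverse.
Euclidean algorithm:
  56 = 0·93 + 56
  93 = 1·56 + 37
  56 = 1·37 + 19
  37 = 1·19 + 18
  19 = 1·18 + 1
  18 = 18·1 + 0
gcd(56,93) = 1
Back-substitution gives: 56·(5) + 93·(-3) = 1
So 56⁻¹ ≡ 5 ≡ 5 (mod 93)
Check: 56 × 5 = 280 ≡ 1 (mod 93) ✓

56⁻¹ ≡ 5 (mod 93)


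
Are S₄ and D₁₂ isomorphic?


Comparing S₄ and D₁₂:
S₄ has trivial center; D₁₂ has center {e, r⁶}

No, S₄ ≇ D₁₂


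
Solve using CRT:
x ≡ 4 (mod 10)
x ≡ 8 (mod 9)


m₁ = 10, m₂ = 9, gcd = 1, so CRT applies. M = m₁·m₂ = 90
Let M₁ = M/m₁ = 9, M₂ = M/m₂ = 10
Find y₁ ≡ M₁⁻¹ (mod m₁): 9⁻¹ ≡ 9 (mod 10)
Find y₂ ≡ M₂⁻¹ (mod m₂): 10⁻¹ ≡ 1 (mod 9)
x = a₁·M₁·y₁ + a₂·M₂·y₂ = 4·9·9 + 8·10·1 = 404
Reduce mod 90: x ≡ 44
Check: 44 mod 10 = 4 ✓, 44 mod 9 = 8 ✓

x ≡ 44 (mod 90)


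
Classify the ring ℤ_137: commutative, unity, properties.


ℤ_137 is a commutative ring with unity 1; 137 is prime, so ℤ_137 is a field (hence an integral domain)
Commutative: Yes
Integral domain: Yes
Has unity: Yes

ℤ_137: Commutative=Yes, Unity=Yes


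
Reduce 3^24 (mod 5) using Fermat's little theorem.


Fermat's little theorem: if p is prime and gcd(a,p)=1, then a^(p-1) ≡ 1 (mod p)
p = 5 is prime, gcd(3,5) = 1
Reduce exponent: 24 mod 4 = 0
So 3^24 ≡ 3^0 (mod 5)
3^0 = 1

3^24 ≡ 1 (mod 5)


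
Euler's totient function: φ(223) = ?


Factor n: 223 = 223
φ(n) = n · ∏(1 - 1/p) over distinct primes p | n
φ(223) = 223 · (1 - 1/223) = 222

φ(223) = 222


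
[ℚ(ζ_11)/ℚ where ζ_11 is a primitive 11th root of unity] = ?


[ℚ(ζ_n):ℚ] = deg Φ_n(x) = φ(n). Here φ(11) = 10

[ℚ(ζ_11)/ℚ where ζ_11 is a primitive 11th root of unity] = 10


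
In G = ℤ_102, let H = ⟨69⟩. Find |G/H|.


|⟨69⟩| = n / gcd(69, 102) = 102 / 3 = 34
H is normal (ℤ_102 is abelian).
|G/H| = |G| / |H| = 102 / 34 = 3

|G/H| = 3


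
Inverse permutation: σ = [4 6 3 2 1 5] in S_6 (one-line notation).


To find σ⁻¹, swap domain and range:
σ(1) = 4 → σ⁻¹(4) = 1
σ(2) = 6 → σ⁻¹(6) = 2
σ(3) = 3 → σ⁻¹(3) = 3
σ(4) = 2 → σ⁻¹(2) = 4
σ(5) = 1 → σ⁻¹(1) = 5
σ(6) = 5 → σ⁻¹(5) = 6

σ⁻¹ = [5 4 3 1 6 2]


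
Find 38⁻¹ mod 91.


Use the extended Euclidean algorithm to write 1 = 38·s + 91·t; then s mod 91 is the inverse.
Euclidean algorithm:
  38 = 0·91 + 38
  91 = 2·38 + 15
  38 = 2·15 + 8
  15 = 1·8 + 7
  8 = 1·7 + 1
  7 = 7·1 + 0
gcd(38,91) = 1
Back-substitution gives: 38·(12) + 91·(-5) = 1
So 38⁻¹ ≡ 12 ≡ 12 (mod 91)
Check: 38 × 12 = 456 ≡ 1 (mod 91) ✓

38⁻¹ ≡ 12 (mod 91)


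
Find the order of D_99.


|D_n| = 2n (n rotations and n reflections)
|D_99| = 2×99 = 198

|D_99| = 198


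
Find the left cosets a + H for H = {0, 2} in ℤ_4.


H = {0, 2}, |H| = 2
Number of cosets = |G|/|H| = 4/2 = 2
0 + H = {0, 2}
1 + H = {1, 3}

Cosets: 0+H={0,2}; 1+H={1,3}


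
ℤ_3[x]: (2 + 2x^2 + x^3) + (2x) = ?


Add coefficients mod 3:
x^0: 2 + 0 = 2 (mod 3)
x^1: 0 + 2 = 2 (mod 3)
x^2: 2 + 0 = 2 (mod 3)
x^3: 1 + 0 = 1 (mod 3)
Result: 2 + 2x + 2x^2 + x^3

f + g = 2 + 2x + 2x^2 + x^3


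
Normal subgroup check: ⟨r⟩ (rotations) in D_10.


H = ⟨r⟩ (rotations) in D_10
The rotation subgroup ⟨r⟩ has index 2 in D_10, so it is normal

Yes, normal subgroup


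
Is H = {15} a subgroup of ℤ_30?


Subgroup test for H = {15} in (ℤ_30, +):
(1) 0 ∈ H? No
(2) Closure: for all a,b ∈ H, (a+b) mod 30 ∈ H? No  [counterexample: 15 + 15 = 0 ∉ H]
(3) Inverses: for all a ∈ H, -a mod 30 ∈ H? Yes

No, H is not a subgroup of ℤ_30


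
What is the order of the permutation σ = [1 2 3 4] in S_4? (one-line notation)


Cycle decomposition: identity (all elements fixed)
Order = 1 (identity has order 1)

ord(σ) = 1


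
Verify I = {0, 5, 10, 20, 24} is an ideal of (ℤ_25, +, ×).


Check ideal conditions for I = {0, 5, 10, 20, 24} in ℤ_25:
(1) I is an additive subgroup? No
(2) For r ∈ ℤ_25 and a ∈ I: r·a ∈ I? No  [counterexample: r=2, a=20, r·a mod 25 = 15 ∉ I]

No, I is not an ideal of ℤ_25


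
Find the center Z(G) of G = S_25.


Z(G) = {g ∈ G | gx = xg for all x ∈ G}
S_n is non-abelian for n ≥ 3; Z(S_25) is trivial

Z(S_25) = {e}


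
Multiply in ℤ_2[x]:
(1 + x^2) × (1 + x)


Expand and collect like terms; reduce coefficients mod 2:
x^0: 1·1 = 1 ≡ 1 (mod 2)
x^1: 1·1 + 0·1 = 1 ≡ 1 (mod 2)
x^2: 0·1 + 1·1 = 1 ≡ 1 (mod 2)
x^3: 1·1 = 1 ≡ 1 (mod 2)
Result: 1 + x + x^2 + x^3

f · g = 1 + x + x^2 + x^3


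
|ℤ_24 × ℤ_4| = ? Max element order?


|ℤ_24 × ℤ_4| = 24 × 4 = 96
Max element order = lcm(24,4) = 24
Cyclic? No (gcd=4)

|ℤ_24×ℤ_4| = 96, max element order = 24


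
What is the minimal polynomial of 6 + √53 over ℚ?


Let α = 6 + √53. Then α - 6 = √53, so (α - 6)² = 53, giving α² - 12α - 17 = 0. Degree 2 and α ∉ ℚ, so this is the minimal polynomial.

Minimal polynomial: x² - 12x - 17


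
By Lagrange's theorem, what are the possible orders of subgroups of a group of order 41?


Lagrange's theorem: |H| divides |G|
|G| = 41
Divisors of 41: 1, 41

Possible subgroup orders: {1, 41}


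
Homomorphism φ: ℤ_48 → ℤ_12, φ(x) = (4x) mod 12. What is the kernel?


Kernel = preimage of identity
ker(φ) = {x ∈ ℤ_48 : 4x ≡ 0 (mod 12)}. Since 12 | 48, φ is well-defined. The kernel is the cyclic subgroup ⟨3⟩ of ℤ_48 (order 16), i.e. {0, 3, 6, 9, 12, 15, 18, 21, 24, 27, 30, 33, 36, 39, 42, 45}

ker(φ) = {0, 3, 6, 9, 12, 15, 18, 21, 24, 27, 30, 33, 36, 39, 42, 45}


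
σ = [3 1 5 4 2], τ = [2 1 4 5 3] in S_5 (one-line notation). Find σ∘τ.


σ∘τ: apply τ first, then σ
1 →τ 2 →σ 1
2 →τ 1 →σ 3
3 →τ 4 →σ 4
4 →τ 5 →σ 2
5 →τ 3 →σ 5

σ∘τ = [1 3 4 2 5]


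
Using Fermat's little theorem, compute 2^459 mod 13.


Fermat's little theorem: if p is prime and gcd(a,p)=1, then a^(p-1) ≡ 1 (mod p)
p = 13 is prime, gcd(2,13) = 1
Reduce exponent: 459 mod 12 = 3
So 2^459 ≡ 2^3 (mod 13)
2^3 mod 13 = 8

2^459 ≡ 8 (mod 13)


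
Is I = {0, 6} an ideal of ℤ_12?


Check ideal conditions for I = {0, 6} in ℤ_12:
(1) I is an additive subgroup? Yes
(2) For r ∈ ℤ_12 and a ∈ I: r·a ∈ I? Yes

Yes, I is an ideal of ℤ_12


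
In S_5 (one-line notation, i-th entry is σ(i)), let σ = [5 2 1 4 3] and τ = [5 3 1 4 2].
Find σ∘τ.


σ∘τ: apply τ first, then σ
1 →τ 5 →σ 3
2 →τ 3 →σ 1
3 →τ 1 →σ 5
4 →τ 4 →σ 4
5 →τ 2 →σ 2

σ∘τ = [3 1 5 4 2]


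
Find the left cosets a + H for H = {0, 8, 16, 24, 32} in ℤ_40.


H = {0, 8, 16, 24, 32}, |H| = 5
Number of cosets = |G|/|H| = 40/5 = 8
0 + H = {0, 8, 16, 24, 32}
1 + H = {1, 9, 17, 25, 33}
2 + H = {2, 10, 18, 26, 34}
3 + H = {3, 11, 19, 27, 35}
4 + H = {4, 12, 20, 28, 36}
5 + H = {5, 13, 21, 29, 37}
6 + H = {6, 14, 22, 30, 38}
7 + H = {7, 15, 23, 31, 39}

Cosets: 0+H={0,8,16,24,32}; 1+H={1,9,17,25,33}; 2+H={2,10,18,26,34}; 3+H={3,11,19,27,35}; 4+H={4,12,20,28,36}; 5+H={5,13,21,29,37}; 6+H={6,14,22,30,38}; 7+H={7,15,23,31,39}


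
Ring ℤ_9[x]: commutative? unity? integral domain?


ℤ_9 has zero divisors (3·3 ≡ 0), and these lift to constant zero divisors in ℤ_9[x]; so not an integral domain
Commutative: Yes
Integral domain: No
Has unity: Yes

ℤ_9[x]: Commutative=Yes, Unity=Yes


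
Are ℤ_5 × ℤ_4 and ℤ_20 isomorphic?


Comparing ℤ_5 × ℤ_4 and ℤ_20:
gcd(5,4) = 1, so ℤ_5 × ℤ_4 ≅ ℤ_20 (CRT)

Yes, ℤ_5 × ℤ_4 ≅ ℤ_20


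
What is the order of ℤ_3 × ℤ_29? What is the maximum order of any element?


|ℤ_3 × ℤ_29| = 3 × 29 = 87
Max element order = lcm(3,29) = 87
Cyclic? Yes (gcd=1)

|ℤ_3×ℤ_29| = 87, max element order = 87


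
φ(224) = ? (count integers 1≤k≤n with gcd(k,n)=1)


Factor n: 224 = 2^5 × 7
φ(n) = n · ∏(1 - 1/p) over distinct primes p | n
φ(224) = 224 · (1 - 1/2) · (1 - 1/7) = 96

φ(224) = 96


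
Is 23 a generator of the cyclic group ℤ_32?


g generates ℤ_n iff gcd(g, n) = 1
gcd(23, 32) = 1
Since gcd = 1, 23 is a generator.

Yes, 23 generates ℤ_32


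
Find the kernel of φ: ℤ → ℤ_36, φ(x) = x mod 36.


Kernel = preimage of identity
ker(φ) = {x ∈ ℤ : x ≡ 0 (mod 36)} = 36ℤ = {0, ±36, ±72, ...}

ker(φ) = 36ℤ


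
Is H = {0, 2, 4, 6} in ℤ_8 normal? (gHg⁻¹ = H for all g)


H = {0, 2, 4, 6} in ℤ_8
ℤ_8 is abelian; every subgroup of an abelian group is normal

Yes, normal subgroup


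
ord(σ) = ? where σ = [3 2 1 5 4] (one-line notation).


Cycle decomposition: (1 3) (4 5)
Cycle lengths: 2, 2
Order = lcm(2, 2) = 2

ord(σ) = 2


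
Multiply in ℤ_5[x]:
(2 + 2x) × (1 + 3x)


Expand and collect like terms; reduce coefficients mod 5:
x^0: 2·1 = 2 ≡ 2 (mod 5)
x^1: 2·3 + 2·1 = 8 ≡ 3 (mod 5)
x^2: 2·3 = 6 ≡ 1 (mod 5)
Result: 2 + 3x + x^2

f · g = 2 + 3x + x^2


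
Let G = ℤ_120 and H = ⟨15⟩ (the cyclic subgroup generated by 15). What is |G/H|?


|⟨15⟩| = n / gcd(15, 120) = 120 / 15 = 8
H is normal (ℤ_120 is abelian).
|G/H| = |G| / |H| = 120 / 8 = 15

|G/H| = 15


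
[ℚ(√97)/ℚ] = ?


√97 has minimal polynomial x² - 97 (irreducible over ℚ since 97 is squarefree)

[ℚ(√97)/ℚ] = 2


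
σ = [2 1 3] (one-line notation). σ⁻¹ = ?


To find σ⁻¹, swap domain and range:
σ(1) = 2 → σ⁻¹(2) = 1
σ(2) = 1 → σ⁻¹(1) = 2
σ(3) = 3 → σ⁻¹(3) = 3

σ⁻¹ = [2 1 3]


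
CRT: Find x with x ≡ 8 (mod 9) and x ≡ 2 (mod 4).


m₁ = 9, m₂ = 4, gcd = 1, so CRT applies. M = m₁·m₂ = 36
Let M₁ = M/m₁ = 4, M₂ = M/m₂ = 9
Find y₁ ≡ M₁⁻¹ (mod m₁): 4⁻¹ ≡ 7 (mod 9)
Find y₂ ≡ M₂⁻¹ (mod m₂): 9⁻¹ ≡ 1 (mod 4)
x = a₁·M₁·y₁ + a₂·M₂·y₂ = 8·4·7 + 2·9·1 = 242
Reduce mod 36: x ≡ 26
Check: 26 mod 9 = 8 ✓, 26 mod 4 = 2 ✓

x ≡ 26 (mod 36)


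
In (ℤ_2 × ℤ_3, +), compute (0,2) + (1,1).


Operation: componentwise addition mod (2, 3)
(0,2) + (1,1) = ((a₁+b₁) mod 2, (a₂+b₂) mod 3) with a = (0,2), b = (1,1)

(0,2) + (1,1) = (1,0)


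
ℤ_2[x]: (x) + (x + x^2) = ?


Add coefficients mod 2:
x^0: 0 + 0 = 0 (mod 2)
x^1: 1 + 1 = 0 (mod 2)
x^2: 0 + 1 = 1 (mod 2)
Result: x^2

f + g = x^2


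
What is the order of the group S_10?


|S_n| = n! (number of permutations of n symbols)
|S_10| = 10! = 3628800

|S_10| = 3628800


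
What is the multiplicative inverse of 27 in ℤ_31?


Use the extended Euclidean algorithm to write 1 = 27·s + 31·t; then s mod 31 is the inverse.
Euclidean algorithm:
  27 = 0·31 + 27
  31 = 1·27 + 4
  27 = 6·4 + 3
  4 = 1·3 + 1
  3 = 3·1 + 0
gcd(27,31) = 1
Back-substitution gives: 27·(-8) + 31·(7) = 1
So 27⁻¹ ≡ -8 ≡ 23 (mod 31)
Check: 27 × 23 = 621 ≡ 1 (mod 31) ✓

27⁻¹ ≡ 23 (mod 31)


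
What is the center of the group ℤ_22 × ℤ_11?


Z(G) = {g ∈ G | gx = xg for all x ∈ G}
Direct product of abelian groups is abelian, so Z(G) = G

Z(ℤ_22 × ℤ_11) = ℤ_22 × ℤ_11


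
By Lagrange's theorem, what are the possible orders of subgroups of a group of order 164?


Lagrange's theorem: |H| divides |G|
|G| = 164
Divisors of 164: 1, 2, 4, 41, 82, 164

Possible subgroup orders: {1, 2, 4, 41, 82, 164}


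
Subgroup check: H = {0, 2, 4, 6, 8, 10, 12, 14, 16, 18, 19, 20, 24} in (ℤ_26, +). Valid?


Subgroup test for H = {0, 2, 4, 6, 8, 10, 12, 14, 16, 18, 19, 20, 24} in (ℤ_26, +):
(1) 0 ∈ H? Yes
(2) Closure: for all a,b ∈ H, (a+b) mod 26 ∈ H? No  [counterexample: 2 + 19 = 21 ∉ H]
(3) Inverses: for all a ∈ H, -a mod 26 ∈ H? No

No, H is not a subgroup of ℤ_26


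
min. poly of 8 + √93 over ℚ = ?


Let α = 8 + √93. Then α - 8 = √93, so (α - 8)² = 93, giving α² - 16α - 29 = 0. Degree 2 and α ∉ ℚ, so this is the minimal polynomial.

Minimal polynomial: x² - 16x - 29


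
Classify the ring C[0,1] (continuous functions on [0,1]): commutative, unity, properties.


pointwise +,× is commutative with unity (constant 1); but bump functions with disjoint support multiply to 0 — zero divisors, so not an integral domain
Commutative: Yes
Integral domain: No
Has unity: Yes

C[0,1] (continuous functions on [0,1]): Commutative=Yes, Unity=Yes


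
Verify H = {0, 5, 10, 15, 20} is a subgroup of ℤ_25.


Subgroup test for H = {0, 5, 10, 15, 20} in (ℤ_25, +):
(1) 0 ∈ H? Yes
(2) Closure: for all a,b ∈ H, (a+b) mod 25 ∈ H? Yes
(3) Inverses: for all a ∈ H, -a mod 25 ∈ H? Yes

Yes, H is a subgroup of ℤ_25


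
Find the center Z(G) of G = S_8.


Z(G) = {g ∈ G | gx = xg for all x ∈ G}
S_n is non-abelian for n ≥ 3; Z(S_8) is trivial

Z(S_8) = {e}


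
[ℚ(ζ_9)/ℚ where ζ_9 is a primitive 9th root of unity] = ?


[ℚ(ζ_n):ℚ] = deg Φ_n(x) = φ(n). Here φ(9) = 6

[ℚ(ζ_9)/ℚ where ζ_9 is a primitive 9th root of unity] = 6


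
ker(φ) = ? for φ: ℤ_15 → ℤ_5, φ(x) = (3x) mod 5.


Kernel = preimage of identity
ker(φ) = {x ∈ ℤ_15 : 3x ≡ 0 (mod 5)}. Since 5 | 15, φ is well-defined. The kernel is the cyclic subgroup ⟨5⟩ of ℤ_15 (order 3), i.e. {0, 5, 10}

ker(φ) = {0, 5, 10}


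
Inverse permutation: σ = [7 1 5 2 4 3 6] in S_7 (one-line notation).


To find σ⁻¹, swap domain and range:
σ(1) = 7 → σ⁻¹(7) = 1
σ(2) = 1 → σ⁻¹(1) = 2
σ(3) = 5 → σ⁻¹(5) = 3
σ(4) = 2 → σ⁻¹(2) = 4
σ(5) = 4 → σ⁻¹(4) = 5
σ(6) = 3 → σ⁻¹(3) = 6
σ(7) = 6 → σ⁻¹(6) = 7

σ⁻¹ = [2 4 6 5 3 7 1]


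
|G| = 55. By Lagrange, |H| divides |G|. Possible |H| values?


Lagrange's theorem: |H| divides |G|
|G| = 55
Divisors of 55: 1, 5, 11, 55

Possible subgroup orders: {1, 5, 11, 55}


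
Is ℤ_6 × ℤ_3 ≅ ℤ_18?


Comparing ℤ_6 × ℤ_3 and ℤ_18:
gcd(6,3) = 3 ≠ 1. Max element order in ℤ_6×ℤ_3 is lcm(6,3) = 6 < 18, so it has no element of order 18

No, ℤ_6 × ℤ_3 ≇ ℤ_18


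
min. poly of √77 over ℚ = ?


√77 satisfies x² - 77 = 0, irreducible over ℚ since 77 is squarefree

Minimal polynomial: x² - 77


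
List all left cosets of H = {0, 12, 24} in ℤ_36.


H = {0, 12, 24}, |H| = 3
Number of cosets = |G|/|H| = 36/3 = 12
0 + H = {0, 12, 24}
1 + H = {1, 13, 25}
2 + H = {2, 14, 26}
3 + H = {3, 15, 27}
4 + H = {4, 16, 28}
5 + H = {5, 17, 29}
6 + H = {6, 18, 30}
7 + H = {7, 19, 31}
8 + H = {8, 20, 32}
9 + H = {9, 21, 33}
10 + H = {10, 22, 34}
11 + H = {11, 23, 35}

Cosets: 0+H={0,12,24}; 1+H={1,13,25}; 2+H={2,14,26}; 3+H={3,15,27}; 4+H={4,16,28}; 5+H={5,17,29}; 6+H={6,18,30}; 7+H={7,19,31}; 8+H={8,20,32}; 9+H={9,21,33}; 10+H={10,22,34}; 11+H={11,23,35}


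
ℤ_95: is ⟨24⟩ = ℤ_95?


g generates ℤ_n iff gcd(g, n) = 1
gcd(24, 95) = 1
Since gcd = 1, 24 is a generator.

Yes, 24 generates ℤ_95


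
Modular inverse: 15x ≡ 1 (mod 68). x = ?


Use the extended Euclidean algorithm to write 1 = 15·s + 68·t; then s mod 68 is the inverse.
Euclidean algorithm:
  15 = 0·68 + 15
  68 = 4·15 + 8
  15 = 1·8 + 7
  8 = 1·7 + 1
  7 = 7·1 + 0
gcd(15,68) = 1
Back-substitution gives: 15·(-9) + 68·(2) = 1
So 15⁻¹ ≡ -9 ≡ 59 (mod 68)
Check: 15 × 59 = 885 ≡ 1 (mod 68) ✓

15⁻¹ ≡ 59 (mod 68)


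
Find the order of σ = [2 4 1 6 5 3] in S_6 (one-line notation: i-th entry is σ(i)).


Cycle decomposition: (1 2 4 6 3)
Cycle lengths: 5
Order = lcm(5) = 5

ord(σ) = 5


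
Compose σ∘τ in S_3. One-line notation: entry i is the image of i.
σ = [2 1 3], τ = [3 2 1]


σ∘τ: apply τ first, then σ
1 →τ 3 →σ 3
2 →τ 2 →σ 1
3 →τ 1 →σ 2

σ∘τ = [3 1 2]


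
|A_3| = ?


|A_n| = n!/2 (even permutations)
|A_3| = 3!/2 = 6/2 = 3

|A_3| = 3


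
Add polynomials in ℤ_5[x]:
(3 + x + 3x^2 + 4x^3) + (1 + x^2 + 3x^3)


Add coefficients mod 5:
x^0: 3 + 1 = 4 (mod 5)
x^1: 1 + 0 = 1 (mod 5)
x^2: 3 + 1 = 4 (mod 5)
x^3: 4 + 3 = 2 (mod 5)
Result: 4 + x + 4x^2 + 2x^3

f + g = 4 + x + 4x^2 + 2x^3


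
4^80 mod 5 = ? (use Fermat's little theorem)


Fermat's little theorem: if p is prime and gcd(a,p)=1, then a^(p-1) ≡ 1 (mod p)
p = 5 is prime, gcd(4,5) = 1
Reduce exponent: 80 mod 4 = 0
So 4^80 ≡ 4^0 (mod 5)
4^0 = 1

4^80 ≡ 1 (mod 5)


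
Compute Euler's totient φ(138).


Factor n: 138 = 2 × 3 × 23
φ(n) = n · ∏(1 - 1/p) over distinct primes p | n
φ(138) = 138 · (1 - 1/2) · (1 - 1/3) · (1 - 1/23) = 44

φ(138) = 44


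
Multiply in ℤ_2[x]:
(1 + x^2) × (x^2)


Expand and collect like terms; reduce coefficients mod 2:
x^0: 1·0 = 0 ≡ 0 (mod 2)
x^1: 1·0 + 0·0 = 0 ≡ 0 (mod 2)
x^2: 1·1 + 0·0 + 1·0 = 1 ≡ 1 (mod 2)
x^3: 0·1 + 1·0 = 0 ≡ 0 (mod 2)
x^4: 1·1 = 1 ≡ 1 (mod 2)
Result: x^2 + x^4

f · g = x^2 + x^4


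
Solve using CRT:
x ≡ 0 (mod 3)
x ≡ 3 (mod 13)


m₁ = 3, m₂ = 13, gcd = 1, so CRT applies. M = m₁·m₂ = 39
Let M₁ = M/m₁ = 13, M₂ = M/m₂ = 3
Find y₁ ≡ M₁⁻¹ (mod m₁): 13⁻¹ ≡ 1 (mod 3)
Find y₂ ≡ M₂⁻¹ (mod m₂): 3⁻¹ ≡ 9 (mod 13)
x = a₁·M₁·y₁ + a₂·M₂·y₂ = 0·13·1 + 3·3·9 = 81
Reduce mod 39: x ≡ 3
Check: 3 mod 3 = 0 ✓, 3 mod 13 = 3 ✓

x ≡ 3 (mod 39)


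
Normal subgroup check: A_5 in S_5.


H = A_5 in S_5
A_5 has index 2 in S_5, and every subgroup of index 2 is normal

Yes, normal subgroup


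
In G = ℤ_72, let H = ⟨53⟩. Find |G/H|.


|⟨53⟩| = n / gcd(53, 72) = 72 / 1 = 72
H is normal (ℤ_72 is abelian).
|G/H| = |G| / |H| = 72 / 72 = 1

|G/H| = 1


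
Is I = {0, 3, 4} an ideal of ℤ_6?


Check ideal conditions for I = {0, 3, 4} in ℤ_6:
(1) I is an additive subgroup? No
(2) For r ∈ ℤ_6 and a ∈ I: r·a ∈ I? No  [counterexample: r=2, a=4, r·a mod 6 = 2 ∉ I]

No, I is not an ideal of ℤ_6


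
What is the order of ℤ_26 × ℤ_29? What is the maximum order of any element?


|ℤ_26 × ℤ_29| = 26 × 29 = 754
Max element order = lcm(26,29) = 754
Cyclic? Yes (gcd=1)

|ℤ_26×ℤ_29| = 754, max element order = 754


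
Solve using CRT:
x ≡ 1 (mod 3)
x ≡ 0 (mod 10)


m₁ = 3, m₂ = 10, gcd = 1, so CRT applies. M = m₁·m₂ = 30
Let M₁ = M/m₁ = 10, M₂ = M/m₂ = 3
Find y₁ ≡ M₁⁻¹ (mod m₁): 10⁻¹ ≡ 1 (mod 3)
Find y₂ ≡ M₂⁻¹ (mod m₂): 3⁻¹ ≡ 7 (mod 10)
x = a₁·M₁·y₁ + a₂·M₂·y₂ = 1·10·1 + 0·3·7 = 10
Reduce mod 30: x ≡ 10
Check: 10 mod 3 = 1 ✓, 10 mod 10 = 0 ✓

x ≡ 10 (mod 30)


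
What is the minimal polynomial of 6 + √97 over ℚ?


Let α = 6 + √97. Then α - 6 = √97, so (α - 6)² = 97, giving α² - 12α - 61 = 0. Degree 2 and α ∉ ℚ, so this is the minimal polynomial.

Minimal polynomial: x² - 12x - 61


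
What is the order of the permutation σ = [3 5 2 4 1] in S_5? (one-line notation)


Cycle decomposition: (1 3 2 5)
Cycle lengths: 4
Order = lcm(4) = 4

ord(σ) = 4


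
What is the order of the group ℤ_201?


ℤ_n has n elements.

|ℤ_201| = 201


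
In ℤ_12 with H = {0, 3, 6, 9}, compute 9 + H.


9 + H = {9 + h (mod 12) : h ∈ H}
9+0=9, 9+3=0, 9+6=3, 9+9=6
9 + H = {0, 3, 6, 9} = 0 + H

9 + H = {0, 3, 6, 9}


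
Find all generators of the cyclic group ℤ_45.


g generates ℤ_n iff gcd(g,n) = 1
Prime factors of 45: 3, 5
Generators are g ∈ {1,...,44} not divisible by any of these primes.
Generators: {1, 2, 4, 7, 8, 11, 13, 14, 16, 17, 19, 22, 23, 26, 28, 29, 31, 32, 34, 37, 38, 41, 43, 44}
Number of generators = φ(45) = 24

Generators of ℤ_45 = {1, 2, 4, 7, 8, 11, 13, 14, 16, 17, 19, 22, 23, 26, 28, 29, 31, 32, 34, 37, 38, 41, 43, 44}


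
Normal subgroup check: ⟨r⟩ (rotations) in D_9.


H = ⟨r⟩ (rotations) in D_9
The rotation subgroup ⟨r⟩ has index 2 in D_9, so it is normal

Yes, normal subgroup


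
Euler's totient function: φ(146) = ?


Factor n: 146 = 2 × 73
φ(n) = n · ∏(1 - 1/p) over distinct primes p | n
φ(146) = 146 · (1 - 1/2) · (1 - 1/73) = 72

φ(146) = 72


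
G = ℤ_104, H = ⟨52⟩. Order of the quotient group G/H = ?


|⟨52⟩| = n / gcd(52, 104) = 104 / 52 = 2
H is normal (ℤ_104 is abelian).
|G/H| = |G| / |H| = 104 / 2 = 52

|G/H| = 52


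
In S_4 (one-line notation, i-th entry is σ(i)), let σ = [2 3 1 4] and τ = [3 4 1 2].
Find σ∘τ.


σ∘τ: apply τ first, then σ
1 →τ 3 →σ 1
2 →τ 4 →σ 4
3 →τ 1 →σ 2
4 →τ 2 →σ 3

σ∘τ = [1 4 2 3]


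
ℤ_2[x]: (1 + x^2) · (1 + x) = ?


Expand and collect like terms; reduce coefficients mod 2:
x^0: 1·1 = 1 ≡ 1 (mod 2)
x^1: 1·1 + 0·1 = 1 ≡ 1 (mod 2)
x^2: 0·1 + 1·1 = 1 ≡ 1 (mod 2)
x^3: 1·1 = 1 ≡ 1 (mod 2)
Result: 1 + x + x^2 + x^3

f · g = 1 + x + x^2 + x^3


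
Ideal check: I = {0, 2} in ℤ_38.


Check ideal conditions for I = {0, 2} in ℤ_38:
(1) I is an additive subgroup? No
(2) For r ∈ ℤ_38 and a ∈ I: r·a ∈ I? No  [counterexample: r=2, a=2, r·a mod 38 = 4 ∉ I]

No, I is not an ideal of ℤ_38


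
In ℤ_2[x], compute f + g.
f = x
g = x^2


Add coefficients mod 2:
x^0: 0 + 0 = 0 (mod 2)
x^1: 1 + 0 = 1 (mod 2)
x^2: 0 + 1 = 1 (mod 2)
Result: x + x^2

f + g = x + x^2


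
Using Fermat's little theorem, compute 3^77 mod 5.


Fermat's little theorem: if p is prime and gcd(a,p)=1, then a^(p-1) ≡ 1 (mod p)
p = 5 is prime, gcd(3,5) = 1
Reduce exponent: 77 mod 4 = 1
So 3^77 ≡ 3^1 (mod 5)
3^1 mod 5 = 3

3^77 ≡ 3 (mod 5)


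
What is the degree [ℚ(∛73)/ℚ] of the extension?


∛73 has minimal polynomial x³ - 73 (irreducible over ℚ since 73 is not a perfect cube)

[ℚ(∛73)/ℚ] = 3


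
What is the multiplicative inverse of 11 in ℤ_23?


Use the extended Euclidean algorithm to write 1 = 11·s + 23·t; then s mod 23 is the inverse.
Euclidean algorithm:
  11 = 0·23 + 11
  23 = 2·11 + 1
  11 = 11·1 + 0
gcd(11,23) = 1
Back-substitution gives: 11·(-2) + 23·(1) = 1
So 11⁻¹ ≡ -2 ≡ 21 (mod 23)
Check: 11 × 21 = 231 ≡ 1 (mod 23) ✓

11⁻¹ ≡ 21 (mod 23)


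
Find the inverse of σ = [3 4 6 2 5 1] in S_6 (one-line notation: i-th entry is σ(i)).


To find σ⁻¹, swap domain and range:
σ(1) = 3 → σ⁻¹(3) = 1
σ(2) = 4 → σ⁻¹(4) = 2
σ(3) = 6 → σ⁻¹(6) = 3
σ(4) = 2 → σ⁻¹(2) = 4
σ(5) = 5 → σ⁻¹(5) = 5
σ(6) = 1 → σ⁻¹(1) = 6

σ⁻¹ = [6 4 1 2 5 3]


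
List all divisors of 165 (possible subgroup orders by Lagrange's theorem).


Lagrange's theorem: |H| divides |G|
|G| = 165
Divisors of 165: 1, 3, 5, 11, 15, 33, 55, 165

Possible subgroup orders: {1, 3, 5, 11, 15, 33, 55, 165}


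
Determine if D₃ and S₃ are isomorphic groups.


Comparing D₃ and S₃:
Both are the unique non-abelian group of order 6

Yes, D₃ ≅ S₃


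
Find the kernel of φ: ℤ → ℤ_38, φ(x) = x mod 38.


Kernel = preimage of identity
ker(φ) = {x ∈ ℤ : x ≡ 0 (mod 38)} = 38ℤ = {0, ±38, ±76, ...}

ker(φ) = 38ℤ


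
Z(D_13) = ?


Z(G) = {g ∈ G | gx = xg for all x ∈ G}
For odd n, Z(D_n) = {e}: no nontrivial rotation commutes with all reflections

Z(D_13) = {e}


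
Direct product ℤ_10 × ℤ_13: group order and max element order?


|ℤ_10 × ℤ_13| = 10 × 13 = 130
Max element order = lcm(10,13) = 130
Cyclic? Yes (gcd=1)

|ℤ_10×ℤ_13| = 130, max element order = 130


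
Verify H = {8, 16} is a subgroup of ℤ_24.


Subgroup test for H = {8, 16} in (ℤ_24, +):
(1) 0 ∈ H? No
(2) Closure: for all a,b ∈ H, (a+b) mod 24 ∈ H? No  [counterexample: 8 + 16 = 0 ∉ H]
(3) Inverses: for all a ∈ H, -a mod 24 ∈ H? Yes

No, H is not a subgroup of ℤ_24


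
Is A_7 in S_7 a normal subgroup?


H = A_7 in S_7
A_7 has index 2 in S_7, and every subgroup of index 2 is normal

Yes, normal subgroup


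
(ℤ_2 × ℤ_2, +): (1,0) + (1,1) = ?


Operation: componentwise addition mod (2, 2)
(1,0) + (1,1) = ((a₁+b₁) mod 2, (a₂+b₂) mod 2) with a = (1,0), b = (1,1)

(1,0) + (1,1) = (0,1)


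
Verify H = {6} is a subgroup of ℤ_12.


Subgroup test for H = {6} in (ℤ_12, +):
(1) 0 ∈ H? No
(2) Closure: for all a,b ∈ H, (a+b) mod 12 ∈ H? No  [counterexample: 6 + 6 = 0 ∉ H]
(3) Inverses: for all a ∈ H, -a mod 12 ∈ H? Yes

No, H is not a subgroup of ℤ_12


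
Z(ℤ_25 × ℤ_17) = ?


Z(G) = {g ∈ G | gx = xg for all x ∈ G}
Direct product of abelian groups is abelian, so Z(G) = G

Z(ℤ_25 × ℤ_17) = ℤ_25 × ℤ_17


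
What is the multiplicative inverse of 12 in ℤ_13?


Use the extended Euclidean algorithm to write 1 = 12·s + 13·t; then s mod 13 is the inverse.
Euclidean algorithm:
  12 = 0·13 + 12
  13 = 1·12 + 1
  12 = 12·1 + 0
gcd(12,13) = 1
Back-substitution gives: 12·(-1) + 13·(1) = 1
So 12⁻¹ ≡ -1 ≡ 12 (mod 13)
Check: 12 × 12 = 144 ≡ 1 (mod 13) ✓

12⁻¹ ≡ 12 (mod 13)


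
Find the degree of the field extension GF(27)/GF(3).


GF(27) = GF(3^3), so the extension degree is 3

[GF(27)/GF(3)] = 3


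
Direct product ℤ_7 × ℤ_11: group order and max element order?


|ℤ_7 × ℤ_11| = 7 × 11 = 77
Max element order = lcm(7,11) = 77
Cyclic? Yes (gcd=1)

|ℤ_7×ℤ_11| = 77, max element order = 77


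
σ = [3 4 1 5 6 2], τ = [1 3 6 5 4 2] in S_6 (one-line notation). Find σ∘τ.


σ∘τ: apply τ first, then σ
1 →τ 1 →σ 3
2 →τ 3 →σ 1
3 →τ 6 →σ 2
4 →τ 5 →σ 6
5 →τ 4 →σ 5
6 →τ 2 →σ 4

σ∘τ = [3 1 2 6 5 4]


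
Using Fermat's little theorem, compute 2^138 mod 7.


Fermat's little theorem: if p is prime and gcd(a,p)=1, then a^(p-1) ≡ 1 (mod p)
p = 7 is prime, gcd(2,7) = 1
Reduce exponent: 138 mod 6 = 0
So 2^138 ≡ 2^0 (mod 7)
2^0 = 1

2^138 ≡ 1 (mod 7)


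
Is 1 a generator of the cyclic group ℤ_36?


g generates ℤ_n iff gcd(g, n) = 1
gcd(1, 36) = 1
Since gcd = 1, 1 is a generator.

Yes, 1 generates ℤ_36


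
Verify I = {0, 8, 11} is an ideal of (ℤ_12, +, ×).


Check ideal conditions for I = {0, 8, 11} in ℤ_12:
(1) I is an additive subgroup? No
(2) For r ∈ ℤ_12 and a ∈ I: r·a ∈ I? No  [counterexample: r=2, a=8, r·a mod 12 = 4 ∉ I]

No, I is not an ideal of ℤ_12


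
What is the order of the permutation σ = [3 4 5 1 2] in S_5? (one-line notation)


Cycle decomposition: (1 3 5 2 4)
Cycle lengths: 5
Order = lcm(5) = 5

ord(σ) = 5


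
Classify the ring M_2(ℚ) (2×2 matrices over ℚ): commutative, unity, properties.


Matrix multiplication is non-commutative for n ≥ 2; the identity matrix I is the unity; singular matrices give zero divisors, so not an integral domain
Commutative: No
Integral domain: No
Has unity: Yes

M_2(ℚ) (2×2 matrices over ℚ): Commutative=No, Unity=Yes


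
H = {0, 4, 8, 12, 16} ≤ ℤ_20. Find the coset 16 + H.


16 + H = {16 + h (mod 20) : h ∈ H}
16+0=16, 16+4=0, 16+8=4, 16+12=8, 16+16=12
16 + H = {0, 4, 8, 12, 16} = 0 + H

16 + H = {0, 4, 8, 12, 16}


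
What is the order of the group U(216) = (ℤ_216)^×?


U(n) is the group of units mod n; |U(n)| = φ(n)
|U(216)| = φ(216) = 72

|U(216) = (ℤ_216)^×| = 72


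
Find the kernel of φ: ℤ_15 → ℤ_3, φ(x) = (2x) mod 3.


Kernel = preimage of identity
ker(φ) = {x ∈ ℤ_15 : 2x ≡ 0 (mod 3)}. Since 3 | 15, φ is well-defined. The kernel is the cyclic subgroup ⟨3⟩ of ℤ_15 (order 5), i.e. {0, 3, 6, 9, 12}

ker(φ) = {0, 3, 6, 9, 12}


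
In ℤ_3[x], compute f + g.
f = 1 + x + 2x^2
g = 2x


Add coefficients mod 3:
x^0: 1 + 0 = 1 (mod 3)
x^1: 1 + 2 = 0 (mod 3)
x^2: 2 + 0 = 2 (mod 3)
Result: 1 + 2x^2

f + g = 1 + 2x^2


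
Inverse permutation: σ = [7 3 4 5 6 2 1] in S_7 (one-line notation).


To find σ⁻¹, swap domain and range:
σ(1) = 7 → σ⁻¹(7) = 1
σ(2) = 3 → σ⁻¹(3) = 2
σ(3) = 4 → σ⁻¹(4) = 3
σ(4) = 5 → σ⁻¹(5) = 4
σ(5) = 6 → σ⁻¹(6) = 5
σ(6) = 2 → σ⁻¹(2) = 6
σ(7) = 1 → σ⁻¹(1) = 7

σ⁻¹ = [7 6 2 3 4 5 1]


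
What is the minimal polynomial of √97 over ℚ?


√97 satisfies x² - 97 = 0, irreducible over ℚ since 97 is squarefree

Minimal polynomial: x² - 97


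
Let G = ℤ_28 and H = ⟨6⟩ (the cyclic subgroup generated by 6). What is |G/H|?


|⟨6⟩| = n / gcd(6, 28) = 28 / 2 = 14
H is normal (ℤ_28 is abelian).
|G/H| = |G| / |H| = 28 / 14 = 2

|G/H| = 2


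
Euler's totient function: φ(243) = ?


Factor n: 243 = 3^5
φ(n) = n · ∏(1 - 1/p) over distinct primes p | n
φ(243) = 243 · (1 - 1/3) = 162

φ(243) = 162


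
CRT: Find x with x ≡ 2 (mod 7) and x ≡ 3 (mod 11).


m₁ = 7, m₂ = 11, gcd = 1, so CRT applies. M = m₁·m₂ = 77
Let M₁ = M/m₁ = 11, M₂ = M/m₂ = 7
Find y₁ ≡ M₁⁻¹ (mod m₁): 11⁻¹ ≡ 2 (mod 7)
Find y₂ ≡ M₂⁻¹ (mod m₂): 7⁻¹ ≡ 8 (mod 11)
x = a₁·M₁·y₁ + a₂·M₂·y₂ = 2·11·2 + 3·7·8 = 212
Reduce mod 77: x ≡ 58
Check: 58 mod 7 = 2 ✓, 58 mod 11 = 3 ✓

x ≡ 58 (mod 77)


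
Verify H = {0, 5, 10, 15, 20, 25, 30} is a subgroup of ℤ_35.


Subgroup test for H = {0, 5, 10, 15, 20, 25, 30} in (ℤ_35, +):
(1) 0 ∈ H? Yes
(2) Closure: for all a,b ∈ H, (a+b) mod 35 ∈ H? Yes
(3) Inverses: for all a ∈ H, -a mod 35 ∈ H? Yes

Yes, H is a subgroup of ℤ_35


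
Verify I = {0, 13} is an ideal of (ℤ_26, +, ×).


Check ideal conditions for I = {0, 13} in ℤ_26:
(1) I is an additive subgroup? Yes
(2) For r ∈ ℤ_26 and a ∈ I: r·a ∈ I? Yes

Yes, I is an ideal of ℤ_26


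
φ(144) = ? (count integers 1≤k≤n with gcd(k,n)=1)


Factor n: 144 = 2^4 × 3^2
φ(n) = n · ∏(1 - 1/p) over distinct primes p | n
φ(144) = 144 · (1 - 1/2) · (1 - 1/3) = 48

φ(144) = 48


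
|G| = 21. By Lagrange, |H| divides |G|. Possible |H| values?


Lagrange's theorem: |H| divides |G|
|G| = 21
Divisors of 21: 1, 3, 7, 21

Possible subgroup orders: {1, 3, 7, 21}


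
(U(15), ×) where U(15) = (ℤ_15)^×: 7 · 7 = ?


Operation: multiplication mod 15
7 · 7 = (a × b) mod 15 with a = 7, b = 7

7 · 7 = 4


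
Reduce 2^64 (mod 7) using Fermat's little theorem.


Fermat's little theorem: if p is prime and gcd(a,p)=1, then a^(p-1) ≡ 1 (mod p)
p = 7 is prime, gcd(2,7) = 1
Reduce exponent: 64 mod 6 = 4
So 2^64 ≡ 2^4 (mod 7)
2^4 mod 7 = 2

2^64 ≡ 2 (mod 7)


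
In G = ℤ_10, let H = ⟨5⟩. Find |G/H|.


|⟨5⟩| = n / gcd(5, 10) = 10 / 5 = 2
H is normal (ℤ_10 is abelian).
|G/H| = |G| / |H| = 10 / 2 = 5

|G/H| = 5


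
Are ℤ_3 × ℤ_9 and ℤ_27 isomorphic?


Comparing ℤ_3 × ℤ_9 and ℤ_27:
gcd(3,9) = 3 ≠ 1. Max element order in ℤ_3×ℤ_9 is lcm(3,9) = 9 < 27, so it has no element of order 27

No, ℤ_3 × ℤ_9 ≇ ℤ_27


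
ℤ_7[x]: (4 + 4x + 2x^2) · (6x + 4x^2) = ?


Expand and collect like terms; reduce coefficients mod 7:
x^0: 4·0 = 0 ≡ 0 (mod 7)
x^1: 4·6 + 4·0 = 24 ≡ 3 (mod 7)
x^2: 4·4 + 4·6 + 2·0 = 40 ≡ 5 (mod 7)
x^3: 4·4 + 2·6 = 28 ≡ 0 (mod 7)
x^4: 2·4 = 8 ≡ 1 (mod 7)
Result: 3x + 5x^2 + x^4

f · g = 3x + 5x^2 + x^4


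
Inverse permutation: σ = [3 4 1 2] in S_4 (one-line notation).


To find σ⁻¹, swap domain and range:
σ(1) = 3 → σ⁻¹(3) = 1
σ(2) = 4 → σ⁻¹(4) = 2
σ(3) = 1 → σ⁻¹(1) = 3
σ(4) = 2 → σ⁻¹(2) = 4

σ⁻¹ = [3 4 1 2]


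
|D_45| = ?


|D_n| = 2n (n rotations and n reflections)
|D_45| = 2×45 = 90

|D_45| = 90


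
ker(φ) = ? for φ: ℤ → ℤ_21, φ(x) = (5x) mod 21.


Kernel = preimage of identity
ker(φ) = {x ∈ ℤ : 5x ≡ 0 (mod 21)}. gcd(5,21) = 1, so 5x ≡ 0 (mod 21) ⟺ x ≡ 0 (mod 21/1 = 21). Hence ker(φ) = 21ℤ

ker(φ) = 21ℤ


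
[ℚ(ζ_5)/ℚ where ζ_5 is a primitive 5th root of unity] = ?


[ℚ(ζ_n):ℚ] = deg Φ_n(x) = φ(n). Here φ(5) = 4

[ℚ(ζ_5)/ℚ where ζ_5 is a primitive 5th root of unity] = 4


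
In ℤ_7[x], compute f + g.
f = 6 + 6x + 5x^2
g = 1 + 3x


Add coefficients mod 7:
x^0: 6 + 1 = 0 (mod 7)
x^1: 6 + 3 = 2 (mod 7)
x^2: 5 + 0 = 5 (mod 7)
Result: 2x + 5x^2

f + g = 2x + 5x^2


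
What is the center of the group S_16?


Z(G) = {g ∈ G | gx = xg for all x ∈ G}
S_n is non-abelian for n ≥ 3; Z(S_16) is trivial

Z(S_16) = {e}


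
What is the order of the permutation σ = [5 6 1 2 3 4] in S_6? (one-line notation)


Cycle decomposition: (1 5 3) (2 6 4)
Cycle lengths: 3, 3
Order = lcm(3, 3) = 3

ord(σ) = 3


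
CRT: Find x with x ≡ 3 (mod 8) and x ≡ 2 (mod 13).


m₁ = 8, m₂ = 13, gcd = 1, so CRT applies. M = m₁·m₂ = 104
Let M₁ = M/m₁ = 13, M₂ = M/m₂ = 8
Find y₁ ≡ M₁⁻¹ (mod m₁): 13⁻¹ ≡ 5 (mod 8)
Find y₂ ≡ M₂⁻¹ (mod m₂): 8⁻¹ ≡ 5 (mod 13)
x = a₁·M₁·y₁ + a₂·M₂·y₂ = 3·13·5 + 2·8·5 = 275
Reduce mod 104: x ≡ 67
Check: 67 mod 8 = 3 ✓, 67 mod 13 = 2 ✓

x ≡ 67 (mod 104)


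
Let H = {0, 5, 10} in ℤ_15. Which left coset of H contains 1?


1 + H = {1 + h (mod 15) : h ∈ H}
1+0=1, 1+5=6, 1+10=11

1 + H = {1, 6, 11}


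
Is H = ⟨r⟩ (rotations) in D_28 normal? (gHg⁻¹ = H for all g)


H = ⟨r⟩ (rotations) in D_28
The rotation subgroup ⟨r⟩ has index 2 in D_28, so it is normal

Yes, normal subgroup


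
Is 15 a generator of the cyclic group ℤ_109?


g generates ℤ_n iff gcd(g, n) = 1
gcd(15, 109) = 1
Since gcd = 1, 15 is a generator.

Yes, 15 generates ℤ_109


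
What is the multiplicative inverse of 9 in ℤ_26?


Use the extended Euclidean algorithm to write 1 = 9·s + 26·t; then s mod 26 is the inverse.
Euclidean algorithm:
  9 = 0·26 + 9
  26 = 2·9 + 8
  9 = 1·8 + 1
  8 = 8·1 + 0
gcd(9,26) = 1
Back-substitution gives: 9·(3) + 26·(-1) = 1
So 9⁻¹ ≡ 3 ≡ 3 (mod 26)
Check: 9 × 3 = 27 ≡ 1 (mod 26) ✓

9⁻¹ ≡ 3 (mod 26)


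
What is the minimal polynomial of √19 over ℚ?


√19 satisfies x² - 19 = 0, irreducible over ℚ since 19 is squarefree

Minimal polynomial: x² - 19


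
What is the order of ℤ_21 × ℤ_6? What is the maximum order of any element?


|ℤ_21 × ℤ_6| = 21 × 6 = 126
Max element order = lcm(21,6) = 42
Cyclic? No (gcd=3)

|ℤ_21×ℤ_6| = 126, max element order = 42


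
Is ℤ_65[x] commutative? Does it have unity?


ℤ_65 has zero divisors (5·13 ≡ 0), and these lift to constant zero divisors in ℤ_65[x]; so not an integral domain
Commutative: Yes
Integral domain: No
Has unity: Yes

ℤ_65[x]: Commutative=Yes, Unity=Yes


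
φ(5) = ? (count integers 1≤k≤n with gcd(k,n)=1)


φ(n) = count of k ∈ {1,...,n} with gcd(k,n)=1
Coprimes to 5: {1, 2, 3, 4}
Count: 4

φ(5) = 4


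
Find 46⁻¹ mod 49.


Use the extended Euclidean algorithm to write 1 = 46·s + 49·t; then s mod 49 is the inverse.
Euclidean algorithm:
  46 = 0·49 + 46
  49 = 1·46 + 3
  46 = 15·3 + 1
  3 = 3·1 + 0
gcd(46,49) = 1
Back-substitution gives: 46·(16) + 49·(-15) = 1
So 46⁻¹ ≡ 16 ≡ 16 (mod 49)
Check: 46 × 16 = 736 ≡ 1 (mod 49) ✓

46⁻¹ ≡ 16 (mod 49)


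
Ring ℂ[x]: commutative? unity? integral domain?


Polynomial ring over ℂ (an integral domain) is a commutative integral domain with unity 1
Commutative: Yes
Integral domain: Yes
Has unity: Yes

ℂ[x]: Commutative=Yes, Unity=Yes


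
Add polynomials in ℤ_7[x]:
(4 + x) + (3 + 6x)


Add coefficients mod 7:
x^0: 4 + 3 = 0 (mod 7)
x^1: 1 + 6 = 0 (mod 7)
Result: 0

f + g = 0


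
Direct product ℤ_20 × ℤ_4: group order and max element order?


|ℤ_20 × ℤ_4| = 20 × 4 = 80
Max element order = lcm(20,4) = 20
Cyclic? No (gcd=4)

|ℤ_20×ℤ_4| = 80, max element order = 20


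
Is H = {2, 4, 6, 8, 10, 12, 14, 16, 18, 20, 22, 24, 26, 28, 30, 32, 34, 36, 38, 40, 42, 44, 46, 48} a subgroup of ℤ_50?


Subgroup test for H = {2, 4, 6, 8, 10, 12, 14, 16, 18, 20, 22, 24, 26, 28, 30, 32, 34, 36, 38, 40, 42, 44, 46, 48} in (ℤ_50, +):
(1) 0 ∈ H? No
(2) Closure: for all a,b ∈ H, (a+b) mod 50 ∈ H? No  [counterexample: 2 + 48 = 0 ∉ H]
(3) Inverses: for all a ∈ H, -a mod 50 ∈ H? Yes

No, H is not a subgroup of ℤ_50


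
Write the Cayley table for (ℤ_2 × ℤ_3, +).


Elements: {(0,0), (0,1), (0,2), (1,0), (1,1), (1,2)}
Operation: componentwise addition mod (2, 3)
Entry (a, b) = ((a₁+b₁) mod 2, (a₂+b₂) mod 3)

Cayley table:
      | (0,0) | (0,1) | (0,2) | (1,0) | (1,1) | (1,2)
(0,0) | (0,0) | (0,1) | (0,2) | (1,0) | (1,1) | (1,2)
(0,1) | (0,1) | (0,2) | (0,0) | (1,1) | (1,2) | (1,0)
(0,2) | (0,2) | (0,0) | (0,1) | (1,2) | (1,0) | (1,1)
(1,0) | (1,0) | (1,1) | (1,2) | (0,0) | (0,1) | (0,2)
(1,1) | (1,1) | (1,2) | (1,0) | (0,1) | (0,2) | (0,0)
(1,2) | (1,2) | (1,0) | (1,1) | (0,2) | (0,0) | (0,1)
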